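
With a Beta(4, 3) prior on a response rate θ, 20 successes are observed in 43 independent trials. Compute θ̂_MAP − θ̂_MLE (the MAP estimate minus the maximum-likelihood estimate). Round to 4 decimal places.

Posterior is Beta(24, 26); MAP = (24−1)/(50−2) = 23/48 ≈ 0.47917.
MLE ignores the prior: θ̂_MLE = k/n = 20/43 ≈ 0.46512.
Difference = 23/48 − 20/43 = 29/2064 ≈ 0.0141.

MAP − MLE = 0.0141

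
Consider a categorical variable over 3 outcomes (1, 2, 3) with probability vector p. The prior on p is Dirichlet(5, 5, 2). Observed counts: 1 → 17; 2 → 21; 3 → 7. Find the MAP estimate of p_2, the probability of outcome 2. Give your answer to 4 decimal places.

MAP estimate: 0.4630

The posterior is Dirichlet(αᵢ + nᵢ) = Dirichlet(22, 26, 9).
For a Dirichlet(a₁,…,a_K) with all aᵢ > 1, the mode has j-th component (aⱼ − 1)/(Σaᵢ − K).
Here Σaᵢ = 57 and K = 3, so p_2 = (26 − 1)/(57 − 3) = 25/54 ≈ 0.4630.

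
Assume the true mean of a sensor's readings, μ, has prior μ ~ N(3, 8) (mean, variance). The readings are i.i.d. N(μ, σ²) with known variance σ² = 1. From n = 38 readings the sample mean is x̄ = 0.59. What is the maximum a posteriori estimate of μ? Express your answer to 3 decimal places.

μ̂_MAP = 0.598

n = 38, x̄ = 0.59.
For a Normal prior and Normal likelihood with known variance, the posterior is Normal; its mode equals its mean, the precision-weighted average.
Prior precision 1/σ₀² = 1/8 = 0.125; data precision n/σ² = 38/1 = 38.
μ̂ = (0.125·3 + 38·0.59) / (0.125 + 38) = 22.795/38.125 = 4559/7625 ≈ 0.598.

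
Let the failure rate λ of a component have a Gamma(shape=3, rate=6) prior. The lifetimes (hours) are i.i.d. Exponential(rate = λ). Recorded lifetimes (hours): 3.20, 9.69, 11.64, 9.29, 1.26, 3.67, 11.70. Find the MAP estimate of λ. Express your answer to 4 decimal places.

The Exponential(rate=λ) likelihood is ∝ λ^n e^(−λΣtᵢ). Here n = 7 and Σtᵢ = 3.20 + 9.69 + 11.64 + 9.29 + 1.26 + 3.67 + 11.70 = 50.45.
Posterior ∝ λ^2e^(−6λ) · λ^7e^(−50.45λ) = λ^9e^(−56.45λ), i.e. Gamma(10, 56.45).
Mode = (a−1)/b = 9/56.45 ≈ 0.1594.

λ̂_MAP = 0.1594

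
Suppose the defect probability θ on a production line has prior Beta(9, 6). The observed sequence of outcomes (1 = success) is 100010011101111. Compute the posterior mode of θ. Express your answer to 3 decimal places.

Prior: Beta(9, 6).
Data: 9 successes in 15 trials (from the sequence). The binomial likelihood contributes θ^9(1−θ)^6, so the posterior is Beta(9+9, 6+6) = Beta(18, 12).
For Beta(a, b) with a, b > 1 the mode is (a−1)/(a+b−2) = 17/28 ≈ 0.607.

θ̂_MAP = 0.607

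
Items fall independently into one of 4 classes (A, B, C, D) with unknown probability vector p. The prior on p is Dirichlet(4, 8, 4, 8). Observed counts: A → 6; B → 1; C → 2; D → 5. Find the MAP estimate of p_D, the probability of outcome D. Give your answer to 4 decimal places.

The posterior is Dirichlet(αᵢ + nᵢ) = Dirichlet(10, 9, 6, 13).
For a Dirichlet(a₁,…,a_K) with all aᵢ > 1, the mode has j-th component (aⱼ − 1)/(Σaᵢ − K).
Here Σaᵢ = 38 and K = 4, so p_D = (13 − 1)/(38 − 4) = 12/34 ≈ 0.3529.

MAP estimate of p_D = 0.3529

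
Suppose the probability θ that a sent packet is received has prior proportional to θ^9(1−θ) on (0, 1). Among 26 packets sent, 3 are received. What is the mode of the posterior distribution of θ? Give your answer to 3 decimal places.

The prior density ∝ θ^9(1−θ)^1 is the kernel of Beta(10, 2).
Data: 3 successes in 26 trials. The binomial likelihood contributes θ^3(1−θ)^23, so the posterior is Beta(10+3, 2+23) = Beta(13, 25).
For Beta(a, b) with a, b > 1 the mode is (a−1)/(a+b−2) = 12/36 ≈ 0.333.

θ̂_MAP = 0.333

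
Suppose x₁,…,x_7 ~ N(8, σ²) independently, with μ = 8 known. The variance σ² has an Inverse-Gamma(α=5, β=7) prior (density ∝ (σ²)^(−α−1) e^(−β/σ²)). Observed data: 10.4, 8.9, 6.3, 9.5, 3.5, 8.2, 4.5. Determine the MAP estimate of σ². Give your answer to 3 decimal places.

Sum of squared deviations about the known mean: SS = (10.4−8)² + (8.9−8)² + (6.3−8)² + (9.5−8)² + (3.5−8)² + (8.2−8)² + (4.5−8)² = 44.25.
The Normal likelihood contributes (σ²)^(−n/2) exp(−SS/(2σ²)), so the posterior is Inverse-Gamma(α + n/2, β + SS/2) = Inverse-Gamma(8.5, 29.125).
The mode of Inverse-Gamma(a, b) is b/(a+1) = 29.125/9.5 ≈ 3.066.

σ̂²_MAP = 3.066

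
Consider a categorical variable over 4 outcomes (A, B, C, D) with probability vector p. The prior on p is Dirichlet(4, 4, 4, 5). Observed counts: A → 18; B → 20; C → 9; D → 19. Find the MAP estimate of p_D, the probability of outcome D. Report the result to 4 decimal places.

The posterior is Dirichlet(αᵢ + nᵢ) = Dirichlet(22, 24, 13, 24).
For a Dirichlet(a₁,…,a_K) with all aᵢ > 1, the mode has j-th component (aⱼ − 1)/(Σaᵢ − K).
Here Σaᵢ = 83 and K = 4, so p_D = (24 − 1)/(83 − 4) = 23/79 ≈ 0.2911.

MAP estimate of p_D = 0.2911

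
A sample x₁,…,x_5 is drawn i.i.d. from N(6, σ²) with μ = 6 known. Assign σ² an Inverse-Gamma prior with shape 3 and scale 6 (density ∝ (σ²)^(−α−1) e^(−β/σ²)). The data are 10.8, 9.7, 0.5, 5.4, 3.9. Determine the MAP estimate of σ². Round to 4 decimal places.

Sum of squared deviations about the known mean: SS = (10.8−6)² + (9.7−6)² + (0.5−6)² + (5.4−6)² + (3.9−6)² = 71.75.
The Normal likelihood contributes (σ²)^(−n/2) exp(−SS/(2σ²)), so the posterior is Inverse-Gamma(α + n/2, β + SS/2) = Inverse-Gamma(5.5, 41.875).
The mode of Inverse-Gamma(a, b) is b/(a+1) = 41.875/6.5 ≈ 6.4423.

σ̂²_MAP = 6.4423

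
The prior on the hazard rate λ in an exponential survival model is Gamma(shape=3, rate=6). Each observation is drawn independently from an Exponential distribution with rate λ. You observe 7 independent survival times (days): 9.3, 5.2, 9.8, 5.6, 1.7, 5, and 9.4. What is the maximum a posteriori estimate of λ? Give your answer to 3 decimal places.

The Exponential(rate=λ) likelihood is ∝ λ^n e^(−λΣtᵢ). Here n = 7 and Σtᵢ = 9.3 + 5.2 + 9.8 + 5.6 + 1.7 + 5 + 9.4 = 46.
Posterior ∝ λ^2e^(−6λ) · λ^7e^(−46λ) = λ^9e^(−52λ), i.e. Gamma(10, 52).
Mode = (a−1)/b = 9/52 ≈ 0.173.

λ̂_MAP = 0.173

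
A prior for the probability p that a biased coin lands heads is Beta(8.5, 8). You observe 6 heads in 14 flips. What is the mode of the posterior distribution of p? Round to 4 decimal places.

p̂_MAP = 0.4737

Prior: Beta(8.5, 8).
Data: 6 successes in 14 trials. The binomial likelihood contributes p^6(1−p)^8, so the posterior is Beta(8.5+6, 8+8) = Beta(14.5, 16).
For Beta(a, b) with a, b > 1 the mode is (a−1)/(a+b−2) = 13.5/28.5 ≈ 0.4737.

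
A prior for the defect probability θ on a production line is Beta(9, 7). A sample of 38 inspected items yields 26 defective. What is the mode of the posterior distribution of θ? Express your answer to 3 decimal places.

Prior: Beta(9, 7).
Data: 26 successes in 38 trials. The binomial likelihood contributes θ^26(1−θ)^12, so the posterior is Beta(9+26, 7+12) = Beta(35, 19).
For Beta(a, b) with a, b > 1 the mode is (a−1)/(a+b−2) = 34/52 ≈ 0.654.

θ̂_MAP = 0.654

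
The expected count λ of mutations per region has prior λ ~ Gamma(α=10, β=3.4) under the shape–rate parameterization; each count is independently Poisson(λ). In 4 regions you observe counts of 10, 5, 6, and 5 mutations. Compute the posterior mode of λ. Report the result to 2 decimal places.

λ̂_MAP = 4.73

Σxᵢ = 10+5+6+5 = 26, with n = 4.
Posterior ∝ λ^9e^(−3.4λ) · λ^26e^(−4λ) = λ^35e^(−7.4λ), i.e. Gamma(shape=36, rate=7.4).
The mode of a Gamma(a, b) with a ≥ 1 (shape–rate) is (a−1)/b = 35/7.4 ≈ 4.73.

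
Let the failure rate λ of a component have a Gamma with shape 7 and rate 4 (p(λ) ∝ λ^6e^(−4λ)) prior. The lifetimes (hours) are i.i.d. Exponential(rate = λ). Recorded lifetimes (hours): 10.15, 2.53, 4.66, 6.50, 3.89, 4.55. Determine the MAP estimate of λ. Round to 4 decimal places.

λ̂_MAP = 0.3308

The Exponential(rate=λ) likelihood is ∝ λ^n e^(−λΣtᵢ). Here n = 6 and Σtᵢ = 10.15 + 2.53 + 4.66 + 6.50 + 3.89 + 4.55 = 32.28.
Posterior ∝ λ^6e^(−4λ) · λ^6e^(−32.28λ) = λ^12e^(−36.28λ), i.e. Gamma(13, 36.28).
Mode = (a−1)/b = 12/36.28 ≈ 0.3308.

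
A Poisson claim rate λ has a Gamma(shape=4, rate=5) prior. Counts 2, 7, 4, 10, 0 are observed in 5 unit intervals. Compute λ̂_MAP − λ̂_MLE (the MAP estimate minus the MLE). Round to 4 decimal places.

Σxᵢ = 23. Posterior is Gamma(27, 10); MAP = (27−1)/10 = 26/10 ≈ 2.60000.
MLE = x̄ = 23/5 ≈ 4.60000.
Difference = 26/10 − 23/5 = -2 ≈ -2.0000.

MAP − MLE = -2.0000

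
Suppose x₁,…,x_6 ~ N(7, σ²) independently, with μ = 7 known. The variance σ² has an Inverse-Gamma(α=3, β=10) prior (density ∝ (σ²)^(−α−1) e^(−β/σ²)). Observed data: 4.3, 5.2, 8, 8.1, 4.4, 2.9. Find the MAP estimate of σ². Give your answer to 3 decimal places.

σ̂²_MAP = 4.022

Sum of squared deviations about the known mean: SS = (4.3−7)² + (5.2−7)² + (8−7)² + (8.1−7)² + (4.4−7)² + (2.9−7)² = 36.31.
The Normal likelihood contributes (σ²)^(−n/2) exp(−SS/(2σ²)), so the posterior is Inverse-Gamma(α + n/2, β + SS/2) = Inverse-Gamma(6, 28.155).
The mode of Inverse-Gamma(a, b) is b/(a+1) = 28.155/7 ≈ 4.022.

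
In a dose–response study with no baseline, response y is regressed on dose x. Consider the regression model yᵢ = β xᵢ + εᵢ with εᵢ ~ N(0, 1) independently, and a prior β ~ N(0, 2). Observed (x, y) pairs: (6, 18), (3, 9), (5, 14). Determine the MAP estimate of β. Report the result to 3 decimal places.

log p(β | y) = −Σ(yᵢ − βxᵢ)²/(2·1) − β²/(2·2) + const.
Setting the derivative to zero: Σxᵢ(yᵢ − βxᵢ)/1 − β/2 = 0, so β = Σxᵢyᵢ / (Σxᵢ² + σ²/τ²).
Σxᵢyᵢ = 6·18 + 3·9 + 5·14 = 205; Σxᵢ² = 70; σ²/τ² = 0.5.
β̂_MAP = 205 / (70 + 0.5) = 205/70.5 ≈ 2.908.

β̂_MAP = 2.908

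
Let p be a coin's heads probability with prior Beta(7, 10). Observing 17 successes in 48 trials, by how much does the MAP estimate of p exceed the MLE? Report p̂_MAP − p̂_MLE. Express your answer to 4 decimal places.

Posterior is Beta(24, 41); MAP = (24−1)/(65−2) = 23/63 ≈ 0.36508.
MLE ignores the prior: p̂_MLE = k/n = 17/48 ≈ 0.35417.
Difference = 23/63 − 17/48 = 11/1008 ≈ 0.0109.

MAP − MLE = 0.0109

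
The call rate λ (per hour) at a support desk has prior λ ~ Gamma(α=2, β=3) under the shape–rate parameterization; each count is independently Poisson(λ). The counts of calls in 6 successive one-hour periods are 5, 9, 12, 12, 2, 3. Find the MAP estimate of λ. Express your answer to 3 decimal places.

Σxᵢ = 5+9+12+12+2+3 = 43, with n = 6.
Posterior ∝ λe^(−3λ) · λ^43e^(−6λ) = λ^44e^(−9λ), i.e. Gamma(shape=45, rate=9).
The mode of a Gamma(a, b) with a ≥ 1 (shape–rate) is (a−1)/b = 44/9 ≈ 4.889.

λ̂_MAP = 4.889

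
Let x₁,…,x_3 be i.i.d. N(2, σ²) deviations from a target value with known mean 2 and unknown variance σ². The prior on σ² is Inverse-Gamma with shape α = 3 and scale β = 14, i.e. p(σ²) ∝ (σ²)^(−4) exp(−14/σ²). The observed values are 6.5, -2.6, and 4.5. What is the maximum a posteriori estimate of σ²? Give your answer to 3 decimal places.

Sum of squared deviations about the known mean: SS = (6.5−2)² + (-2.6−2)² + (4.5−2)² = 47.66.
The Normal likelihood contributes (σ²)^(−n/2) exp(−SS/(2σ²)), so the posterior is Inverse-Gamma(α + n/2, β + SS/2) = Inverse-Gamma(4.5, 37.83).
The mode of Inverse-Gamma(a, b) is b/(a+1) = 37.83/5.5 ≈ 6.878.

σ̂²_MAP = 6.878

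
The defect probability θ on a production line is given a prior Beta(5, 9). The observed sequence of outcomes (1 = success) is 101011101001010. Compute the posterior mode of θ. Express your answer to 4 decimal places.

θ̂_MAP = 0.4444

Prior: Beta(5, 9).
Data: 8 successes in 15 trials (from the sequence). The binomial likelihood contributes θ^8(1−θ)^7, so the posterior is Beta(5+8, 9+7) = Beta(13, 16).
For Beta(a, b) with a, b > 1 the mode is (a−1)/(a+b−2) = 12/27 ≈ 0.4444.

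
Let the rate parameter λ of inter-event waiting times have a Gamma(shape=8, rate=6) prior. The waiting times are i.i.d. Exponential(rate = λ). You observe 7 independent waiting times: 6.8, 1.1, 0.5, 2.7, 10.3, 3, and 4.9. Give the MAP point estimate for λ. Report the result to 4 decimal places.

The Exponential(rate=λ) likelihood is ∝ λ^n e^(−λΣtᵢ). Here n = 7 and Σtᵢ = 6.8 + 1.1 + 0.5 + 2.7 + 10.3 + 3 + 4.9 = 29.3.
Posterior ∝ λ^7e^(−6λ) · λ^7e^(−29.3λ) = λ^14e^(−35.3λ), i.e. Gamma(15, 35.3).
Mode = (a−1)/b = 14/35.3 ≈ 0.3966.

λ̂_MAP = 0.3966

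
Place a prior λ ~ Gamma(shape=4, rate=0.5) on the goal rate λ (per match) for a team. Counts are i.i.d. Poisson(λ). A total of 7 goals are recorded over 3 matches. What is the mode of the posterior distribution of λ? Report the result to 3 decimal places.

λ̂_MAP = 2.857

Σxᵢ = 7, n = 3.
Posterior ∝ λ^3e^(−0.5λ) · λ^7e^(−3λ) = λ^10e^(−3.5λ), i.e. Gamma(shape=11, rate=3.5).
The mode of a Gamma(a, b) with a ≥ 1 (shape–rate) is (a−1)/b = 10/3.5 ≈ 2.857.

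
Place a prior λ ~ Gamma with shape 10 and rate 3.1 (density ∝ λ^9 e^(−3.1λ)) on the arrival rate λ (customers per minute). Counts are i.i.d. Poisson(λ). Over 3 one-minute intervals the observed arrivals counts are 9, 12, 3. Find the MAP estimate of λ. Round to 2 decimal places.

λ̂_MAP = 5.41

Σxᵢ = 9+12+3 = 24, with n = 3.
Posterior ∝ λ^9e^(−3.1λ) · λ^24e^(−3λ) = λ^33e^(−6.1λ), i.e. Gamma(shape=34, rate=6.1).
The mode of a Gamma(a, b) with a ≥ 1 (shape–rate) is (a−1)/b = 33/6.1 ≈ 5.41.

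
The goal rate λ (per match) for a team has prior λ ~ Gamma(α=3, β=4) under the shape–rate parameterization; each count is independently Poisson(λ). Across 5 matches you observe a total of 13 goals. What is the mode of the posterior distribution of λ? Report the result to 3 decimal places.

λ̂_MAP = 1.667

Σxᵢ = 13, n = 5.
Posterior ∝ λ^2e^(−4λ) · λ^13e^(−5λ) = λ^15e^(−9λ), i.e. Gamma(shape=16, rate=9).
The mode of a Gamma(a, b) with a ≥ 1 (shape–rate) is (a−1)/b = 15/9 ≈ 1.667.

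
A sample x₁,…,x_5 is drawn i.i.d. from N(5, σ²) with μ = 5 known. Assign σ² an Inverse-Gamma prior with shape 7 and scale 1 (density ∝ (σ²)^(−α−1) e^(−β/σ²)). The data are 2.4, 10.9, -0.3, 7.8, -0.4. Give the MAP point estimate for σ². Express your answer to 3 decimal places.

Sum of squared deviations about the known mean: SS = (2.4−5)² + (10.9−5)² + (-0.3−5)² + (7.8−5)² + (-0.4−5)² = 106.66.
The Normal likelihood contributes (σ²)^(−n/2) exp(−SS/(2σ²)), so the posterior is Inverse-Gamma(α + n/2, β + SS/2) = Inverse-Gamma(9.5, 54.33).
The mode of Inverse-Gamma(a, b) is b/(a+1) = 54.33/10.5 ≈ 5.174.

σ̂²_MAP = 5.174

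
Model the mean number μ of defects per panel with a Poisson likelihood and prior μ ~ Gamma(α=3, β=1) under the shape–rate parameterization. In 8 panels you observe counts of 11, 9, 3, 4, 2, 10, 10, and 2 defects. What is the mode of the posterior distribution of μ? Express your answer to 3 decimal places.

Σxᵢ = 11+9+3+4+2+10+10+2 = 51, with n = 8.
Posterior ∝ μ^2e^(−1μ) · μ^51e^(−8μ) = μ^53e^(−9μ), i.e. Gamma(shape=54, rate=9).
The mode of a Gamma(a, b) with a ≥ 1 (shape–rate) is (a−1)/b = 53/9 ≈ 5.889.

μ̂_MAP = 5.889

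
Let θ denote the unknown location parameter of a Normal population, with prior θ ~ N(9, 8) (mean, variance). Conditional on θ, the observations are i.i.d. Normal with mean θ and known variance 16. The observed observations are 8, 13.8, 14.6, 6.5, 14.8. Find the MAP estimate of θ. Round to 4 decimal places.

n = 5; x̄ = (8 + 13.8 + 14.6 + 6.5 + 14.8)/5 = 57.7/5 = 11.54.
For a Normal prior and Normal likelihood with known variance, the posterior is Normal; its mode equals its mean, the precision-weighted average.
Prior precision 1/σ₀² = 1/8 = 0.125; data precision n/σ² = 5/16 = 0.3125.
θ̂ = (0.125·9 + 0.3125·11.54) / (0.125 + 0.3125) = 4.73125/0.4375 = 757/70 ≈ 10.8143.

θ̂_MAP = 10.8143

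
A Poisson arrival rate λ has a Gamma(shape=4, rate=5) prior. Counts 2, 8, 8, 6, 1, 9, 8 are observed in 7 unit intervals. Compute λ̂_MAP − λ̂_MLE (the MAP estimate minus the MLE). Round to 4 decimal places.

Σxᵢ = 42. Posterior is Gamma(46, 12); MAP = (46−1)/12 = 45/12 ≈ 3.75000.
MLE = x̄ = 42/7 ≈ 6.00000.
Difference = 45/12 − 42/7 = -9/4 ≈ -2.2500.

MAP − MLE = -2.2500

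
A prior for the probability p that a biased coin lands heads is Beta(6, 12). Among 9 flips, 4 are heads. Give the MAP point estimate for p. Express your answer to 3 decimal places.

p̂_MAP = 0.360

Prior: Beta(6, 12).
Data: 4 successes in 9 trials. The binomial likelihood contributes p^4(1−p)^5, so the posterior is Beta(6+4, 12+5) = Beta(10, 17).
For Beta(a, b) with a, b > 1 the mode is (a−1)/(a+b−2) = 9/25 ≈ 0.360.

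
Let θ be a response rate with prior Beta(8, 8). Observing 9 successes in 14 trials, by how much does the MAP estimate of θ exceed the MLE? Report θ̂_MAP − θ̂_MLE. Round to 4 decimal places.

MAP − MLE = -0.0714

Posterior is Beta(17, 13); MAP = (17−1)/(30−2) = 16/28 ≈ 0.57143.
MLE ignores the prior: θ̂_MLE = k/n = 9/14 ≈ 0.64286.
Difference = 16/28 − 9/14 = -1/14 ≈ -0.0714.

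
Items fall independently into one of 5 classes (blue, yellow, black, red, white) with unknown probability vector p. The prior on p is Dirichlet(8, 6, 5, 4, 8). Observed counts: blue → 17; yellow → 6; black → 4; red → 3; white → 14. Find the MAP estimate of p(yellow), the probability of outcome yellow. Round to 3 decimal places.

The posterior is Dirichlet(αᵢ + nᵢ) = Dirichlet(25, 12, 9, 7, 22).
For a Dirichlet(a₁,…,a_K) with all aᵢ > 1, the mode has j-th component (aⱼ − 1)/(Σaᵢ − K).
Here Σaᵢ = 75 and K = 5, so p(yellow) = (12 − 1)/(75 − 5) = 11/70 ≈ 0.157.

MAP estimate of p(yellow) = 0.157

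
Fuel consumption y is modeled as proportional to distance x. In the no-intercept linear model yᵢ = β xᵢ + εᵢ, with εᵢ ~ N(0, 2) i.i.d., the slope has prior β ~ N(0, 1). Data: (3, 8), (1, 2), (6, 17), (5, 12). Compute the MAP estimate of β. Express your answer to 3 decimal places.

β̂_MAP = 2.575

log p(β | y) = −Σ(yᵢ − βxᵢ)²/(2·2) − β²/(2·1) + const.
Setting the derivative to zero: Σxᵢ(yᵢ − βxᵢ)/2 − β/1 = 0, so β = Σxᵢyᵢ / (Σxᵢ² + σ²/τ²).
Σxᵢyᵢ = 3·8 + 1·2 + 6·17 + 5·12 = 188; Σxᵢ² = 71; σ²/τ² = 2.
β̂_MAP = 188 / (71 + 2) = 188/73 ≈ 2.575.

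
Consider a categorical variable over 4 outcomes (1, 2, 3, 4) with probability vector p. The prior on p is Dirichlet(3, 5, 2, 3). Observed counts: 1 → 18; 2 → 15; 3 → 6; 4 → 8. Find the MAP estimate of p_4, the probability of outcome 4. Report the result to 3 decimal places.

The posterior is Dirichlet(αᵢ + nᵢ) = Dirichlet(21, 20, 8, 11).
For a Dirichlet(a₁,…,a_K) with all aᵢ > 1, the mode has j-th component (aⱼ − 1)/(Σaᵢ − K).
Here Σaᵢ = 60 and K = 4, so p_4 = (11 − 1)/(60 − 4) = 10/56 ≈ 0.179.

MAP estimate: 0.179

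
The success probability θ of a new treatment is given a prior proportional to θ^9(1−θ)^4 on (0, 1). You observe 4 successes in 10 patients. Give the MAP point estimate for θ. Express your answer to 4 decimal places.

The prior density ∝ θ^9(1−θ)^4 is the kernel of Beta(10, 5).
Data: 4 successes in 10 trials. The binomial likelihood contributes θ^4(1−θ)^6, so the posterior is Beta(10+4, 5+6) = Beta(14, 11).
For Beta(a, b) with a, b > 1 the mode is (a−1)/(a+b−2) = 13/23 ≈ 0.5652.

θ̂_MAP = 0.5652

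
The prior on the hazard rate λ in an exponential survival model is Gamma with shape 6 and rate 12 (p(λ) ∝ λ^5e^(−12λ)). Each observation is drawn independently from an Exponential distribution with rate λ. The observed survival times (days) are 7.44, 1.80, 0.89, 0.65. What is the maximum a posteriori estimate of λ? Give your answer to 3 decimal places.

The Exponential(rate=λ) likelihood is ∝ λ^n e^(−λΣtᵢ). Here n = 4 and Σtᵢ = 7.44 + 1.80 + 0.89 + 0.65 = 10.78.
Posterior ∝ λ^5e^(−12λ) · λ^4e^(−10.78λ) = λ^9e^(−22.78λ), i.e. Gamma(10, 22.78).
Mode = (a−1)/b = 9/22.78 ≈ 0.395.

λ̂_MAP = 0.395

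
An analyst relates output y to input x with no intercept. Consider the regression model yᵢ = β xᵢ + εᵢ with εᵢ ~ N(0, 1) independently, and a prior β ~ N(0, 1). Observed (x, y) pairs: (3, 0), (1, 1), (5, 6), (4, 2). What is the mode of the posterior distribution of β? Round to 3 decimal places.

log p(β | y) = −Σ(yᵢ − βxᵢ)²/(2·1) − β²/(2·1) + const.
Setting the derivative to zero: Σxᵢ(yᵢ − βxᵢ)/1 − β/1 = 0, so β = Σxᵢyᵢ / (Σxᵢ² + σ²/τ²).
Σxᵢyᵢ = 3·0 + 1·1 + 5·6 + 4·2 = 39; Σxᵢ² = 51; σ²/τ² = 1.
β̂_MAP = 39 / (51 + 1) = 39/52 ≈ 0.750.

β̂_MAP = 0.750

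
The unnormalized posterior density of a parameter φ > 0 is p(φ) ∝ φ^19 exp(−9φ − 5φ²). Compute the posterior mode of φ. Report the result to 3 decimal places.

ℓ'(φ) = 19/φ − 9 − 10φ. Setting this to zero and multiplying by φ: 10φ² + 9φ − 19 = 0.
φ = (−9 + √(9² + 4·10·19)) / (2·10) = (−9 + √841) / 20 = (−9 + 29)/20 = 1.
ℓ''(φ) = −19/φ² − 10 < 0, confirming a maximum.

φ̂_MAP = 1.000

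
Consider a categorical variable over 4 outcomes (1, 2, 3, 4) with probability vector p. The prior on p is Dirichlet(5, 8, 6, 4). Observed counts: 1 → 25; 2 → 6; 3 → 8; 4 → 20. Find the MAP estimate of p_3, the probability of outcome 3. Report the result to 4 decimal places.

The posterior is Dirichlet(αᵢ + nᵢ) = Dirichlet(30, 14, 14, 24).
For a Dirichlet(a₁,…,a_K) with all aᵢ > 1, the mode has j-th component (aⱼ − 1)/(Σaᵢ − K).
Here Σaᵢ = 82 and K = 4, so p_3 = (14 − 1)/(82 − 4) = 13/78 ≈ 0.1667.

MAP estimate: 0.1667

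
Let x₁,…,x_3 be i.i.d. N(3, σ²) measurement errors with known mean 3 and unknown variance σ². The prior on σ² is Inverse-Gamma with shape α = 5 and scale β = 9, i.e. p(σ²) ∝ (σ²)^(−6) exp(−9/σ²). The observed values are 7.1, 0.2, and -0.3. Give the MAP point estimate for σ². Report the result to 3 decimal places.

Sum of squared deviations about the known mean: SS = (7.1−3)² + (0.2−3)² + (-0.3−3)² = 35.54.
The Normal likelihood contributes (σ²)^(−n/2) exp(−SS/(2σ²)), so the posterior is Inverse-Gamma(α + n/2, β + SS/2) = Inverse-Gamma(6.5, 26.77).
The mode of Inverse-Gamma(a, b) is b/(a+1) = 26.77/7.5 ≈ 3.569.

σ̂²_MAP = 3.569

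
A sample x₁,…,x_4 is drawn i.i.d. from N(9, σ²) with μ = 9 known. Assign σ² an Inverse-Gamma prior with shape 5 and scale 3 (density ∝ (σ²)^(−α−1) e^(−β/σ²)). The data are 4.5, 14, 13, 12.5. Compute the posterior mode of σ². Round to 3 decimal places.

σ̂²_MAP = 4.969

Sum of squared deviations about the known mean: SS = (4.5−9)² + (14−9)² + (13−9)² + (12.5−9)² = 73.5.
The Normal likelihood contributes (σ²)^(−n/2) exp(−SS/(2σ²)), so the posterior is Inverse-Gamma(α + n/2, β + SS/2) = Inverse-Gamma(7, 39.75).
The mode of Inverse-Gamma(a, b) is b/(a+1) = 39.75/8 ≈ 4.969.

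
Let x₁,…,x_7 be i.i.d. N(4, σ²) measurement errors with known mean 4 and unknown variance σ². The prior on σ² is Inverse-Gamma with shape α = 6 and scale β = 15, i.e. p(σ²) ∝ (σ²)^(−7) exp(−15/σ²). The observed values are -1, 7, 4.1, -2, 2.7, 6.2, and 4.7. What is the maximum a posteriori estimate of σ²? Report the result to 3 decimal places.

Sum of squared deviations about the known mean: SS = (-1−4)² + (7−4)² + (4.1−4)² + (-2−4)² + (2.7−4)² + (6.2−4)² + (4.7−4)² = 77.03.
The Normal likelihood contributes (σ²)^(−n/2) exp(−SS/(2σ²)), so the posterior is Inverse-Gamma(α + n/2, β + SS/2) = Inverse-Gamma(9.5, 53.515).
The mode of Inverse-Gamma(a, b) is b/(a+1) = 53.515/10.5 ≈ 5.097.

σ̂²_MAP = 5.097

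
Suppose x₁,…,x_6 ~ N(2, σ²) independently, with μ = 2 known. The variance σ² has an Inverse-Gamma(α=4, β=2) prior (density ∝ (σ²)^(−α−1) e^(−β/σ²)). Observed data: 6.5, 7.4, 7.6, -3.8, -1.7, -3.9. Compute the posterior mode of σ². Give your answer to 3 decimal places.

Sum of squared deviations about the known mean: SS = (6.5−2)² + (7.4−2)² + (7.6−2)² + (-3.8−2)² + (-1.7−2)² + (-3.9−2)² = 162.91.
The Normal likelihood contributes (σ²)^(−n/2) exp(−SS/(2σ²)), so the posterior is Inverse-Gamma(α + n/2, β + SS/2) = Inverse-Gamma(7, 83.455).
The mode of Inverse-Gamma(a, b) is b/(a+1) = 83.455/8 ≈ 10.432.

σ̂²_MAP = 10.432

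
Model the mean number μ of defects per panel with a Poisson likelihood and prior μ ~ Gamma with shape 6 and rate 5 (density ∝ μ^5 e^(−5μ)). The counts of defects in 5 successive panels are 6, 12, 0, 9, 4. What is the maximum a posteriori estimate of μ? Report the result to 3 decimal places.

μ̂_MAP = 3.600

Σxᵢ = 6+12+0+9+4 = 31, with n = 5.
Posterior ∝ μ^5e^(−5μ) · μ^31e^(−5μ) = μ^36e^(−10μ), i.e. Gamma(shape=37, rate=10).
The mode of a Gamma(a, b) with a ≥ 1 (shape–rate) is (a−1)/b = 36/10 ≈ 3.600.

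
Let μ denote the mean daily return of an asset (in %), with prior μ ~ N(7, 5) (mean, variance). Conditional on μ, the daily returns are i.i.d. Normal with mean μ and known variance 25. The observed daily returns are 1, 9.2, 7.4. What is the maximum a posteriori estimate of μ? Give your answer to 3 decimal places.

n = 3; x̄ = (1 + 9.2 + 7.4)/3 = 17.6/3 = 88/15 ≈ 5.8667.
For a Normal prior and Normal likelihood with known variance, the posterior is Normal; its mode equals its mean, the precision-weighted average.
Prior precision 1/σ₀² = 1/5 = 0.2; data precision n/σ² = 3/25 = 0.12.
μ̂ = (0.2·7 + 0.12·(88/15)) / (0.2 + 0.12) = 2.104/0.32 = 6.575.

μ̂_MAP = 6.575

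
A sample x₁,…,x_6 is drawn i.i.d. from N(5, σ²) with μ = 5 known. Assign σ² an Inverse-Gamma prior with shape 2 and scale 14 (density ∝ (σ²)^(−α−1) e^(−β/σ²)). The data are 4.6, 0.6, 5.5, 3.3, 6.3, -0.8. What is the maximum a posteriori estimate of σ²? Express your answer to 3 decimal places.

σ̂²_MAP = 7.166

Sum of squared deviations about the known mean: SS = (4.6−5)² + (0.6−5)² + (5.5−5)² + (3.3−5)² + (6.3−5)² + (-0.8−5)² = 57.99.
The Normal likelihood contributes (σ²)^(−n/2) exp(−SS/(2σ²)), so the posterior is Inverse-Gamma(α + n/2, β + SS/2) = Inverse-Gamma(5, 42.995).
The mode of Inverse-Gamma(a, b) is b/(a+1) = 42.995/6 ≈ 7.166.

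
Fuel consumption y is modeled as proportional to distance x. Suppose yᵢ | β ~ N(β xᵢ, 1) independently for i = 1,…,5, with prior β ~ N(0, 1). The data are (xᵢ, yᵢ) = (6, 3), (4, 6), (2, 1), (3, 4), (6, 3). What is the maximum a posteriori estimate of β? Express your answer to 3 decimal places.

β̂_MAP = 0.725

log p(β | y) = −Σ(yᵢ − βxᵢ)²/(2·1) − β²/(2·1) + const.
Setting the derivative to zero: Σxᵢ(yᵢ − βxᵢ)/1 − β/1 = 0, so β = Σxᵢyᵢ / (Σxᵢ² + σ²/τ²).
Σxᵢyᵢ = 6·3 + 4·6 + 2·1 + 3·4 + 6·3 = 74; Σxᵢ² = 101; σ²/τ² = 1.
β̂_MAP = 74 / (101 + 1) = 74/102 ≈ 0.725.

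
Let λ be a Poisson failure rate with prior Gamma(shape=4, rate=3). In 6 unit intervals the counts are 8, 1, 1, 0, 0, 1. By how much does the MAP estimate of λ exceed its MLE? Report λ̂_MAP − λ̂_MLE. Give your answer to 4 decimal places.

Σxᵢ = 11. Posterior is Gamma(15, 9); MAP = (15−1)/9 = 14/9 ≈ 1.55556.
MLE = x̄ = 11/6 ≈ 1.83333.
Difference = 14/9 − 11/6 = -5/18 ≈ -0.2778.

MAP − MLE = -0.2778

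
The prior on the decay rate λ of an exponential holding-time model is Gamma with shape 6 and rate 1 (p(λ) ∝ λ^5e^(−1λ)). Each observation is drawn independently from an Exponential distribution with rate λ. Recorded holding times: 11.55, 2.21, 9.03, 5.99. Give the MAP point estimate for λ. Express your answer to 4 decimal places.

λ̂_MAP = 0.3022

The Exponential(rate=λ) likelihood is ∝ λ^n e^(−λΣtᵢ). Here n = 4 and Σtᵢ = 11.55 + 2.21 + 9.03 + 5.99 = 28.78.
Posterior ∝ λ^5e^(−1λ) · λ^4e^(−28.78λ) = λ^9e^(−29.78λ), i.e. Gamma(10, 29.78).
Mode = (a−1)/b = 9/29.78 ≈ 0.3022.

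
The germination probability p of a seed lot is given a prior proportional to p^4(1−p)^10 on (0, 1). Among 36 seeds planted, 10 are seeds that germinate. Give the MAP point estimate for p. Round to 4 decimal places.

p̂_MAP = 0.2800

The prior density ∝ p^4(1−p)^10 is the kernel of Beta(5, 11).
Data: 10 successes in 36 trials. The binomial likelihood contributes p^10(1−p)^26, so the posterior is Beta(5+10, 11+26) = Beta(15, 37).
For Beta(a, b) with a, b > 1 the mode is (a−1)/(a+b−2) = 14/50 ≈ 0.2800.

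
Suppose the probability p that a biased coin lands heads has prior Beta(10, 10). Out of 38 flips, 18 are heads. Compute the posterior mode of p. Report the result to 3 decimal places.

p̂_MAP = 0.482

Prior: Beta(10, 10).
Data: 18 successes in 38 trials. The binomial likelihood contributes p^18(1−p)^20, so the posterior is Beta(10+18, 10+20) = Beta(28, 30).
For Beta(a, b) with a, b > 1 the mode is (a−1)/(a+b−2) = 27/56 ≈ 0.482.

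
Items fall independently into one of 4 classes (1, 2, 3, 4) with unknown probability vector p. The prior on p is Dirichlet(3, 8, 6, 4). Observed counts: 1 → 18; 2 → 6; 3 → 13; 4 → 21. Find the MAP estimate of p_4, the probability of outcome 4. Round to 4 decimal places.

The posterior is Dirichlet(αᵢ + nᵢ) = Dirichlet(21, 14, 19, 25).
For a Dirichlet(a₁,…,a_K) with all aᵢ > 1, the mode has j-th component (aⱼ − 1)/(Σaᵢ − K).
Here Σaᵢ = 79 and K = 4, so p_4 = (25 − 1)/(79 − 4) = 24/75 ≈ 0.3200.

MAP estimate: 0.3200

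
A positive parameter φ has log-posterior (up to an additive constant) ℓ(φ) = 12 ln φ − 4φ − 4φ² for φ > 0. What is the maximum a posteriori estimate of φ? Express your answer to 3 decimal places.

ℓ'(φ) = 12/φ − 4 − 8φ. Setting this to zero and multiplying by φ: 8φ² + 4φ − 12 = 0.
φ = (−4 + √(4² + 4·8·12)) / (2·8) = (−4 + √400) / 16 = (−4 + 20)/16 = 1.
ℓ''(φ) = −12/φ² − 8 < 0, confirming a maximum.

φ̂_MAP = 1.000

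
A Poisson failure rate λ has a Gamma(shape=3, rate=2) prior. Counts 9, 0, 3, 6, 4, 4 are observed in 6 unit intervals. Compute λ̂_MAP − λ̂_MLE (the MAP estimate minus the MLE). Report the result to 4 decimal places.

MAP − MLE = -0.8333

Σxᵢ = 26. Posterior is Gamma(29, 8); MAP = (29−1)/8 = 28/8 ≈ 3.50000.
MLE = x̄ = 26/6 ≈ 4.33333.
Difference = 28/8 − 26/6 = -5/6 ≈ -0.8333.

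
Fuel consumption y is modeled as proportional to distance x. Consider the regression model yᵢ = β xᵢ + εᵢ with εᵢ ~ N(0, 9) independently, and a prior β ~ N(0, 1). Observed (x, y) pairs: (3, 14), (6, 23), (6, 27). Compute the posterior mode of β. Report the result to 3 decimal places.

β̂_MAP = 3.800

log p(β | y) = −Σ(yᵢ − βxᵢ)²/(2·9) − β²/(2·1) + const.
Setting the derivative to zero: Σxᵢ(yᵢ − βxᵢ)/9 − β/1 = 0, so β = Σxᵢyᵢ / (Σxᵢ² + σ²/τ²).
Σxᵢyᵢ = 3·14 + 6·23 + 6·27 = 342; Σxᵢ² = 81; σ²/τ² = 9.
β̂_MAP = 342 / (81 + 9) = 342/90 ≈ 3.800.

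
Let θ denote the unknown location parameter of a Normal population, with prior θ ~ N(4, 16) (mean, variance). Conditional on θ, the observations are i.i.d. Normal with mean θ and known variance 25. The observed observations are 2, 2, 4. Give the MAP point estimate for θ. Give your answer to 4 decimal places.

θ̂_MAP = 3.1233

n = 3; x̄ = (2 + 2 + 4)/3 = 8/3 = 8/3 ≈ 2.6667.
For a Normal prior and Normal likelihood with known variance, the posterior is Normal; its mode equals its mean, the precision-weighted average.
Prior precision 1/σ₀² = 1/16 = 0.0625; data precision n/σ² = 3/25 = 0.12.
θ̂ = (0.0625·4 + 0.12·(8/3)) / (0.0625 + 0.12) = 0.57/0.1825 = 228/73 ≈ 3.1233.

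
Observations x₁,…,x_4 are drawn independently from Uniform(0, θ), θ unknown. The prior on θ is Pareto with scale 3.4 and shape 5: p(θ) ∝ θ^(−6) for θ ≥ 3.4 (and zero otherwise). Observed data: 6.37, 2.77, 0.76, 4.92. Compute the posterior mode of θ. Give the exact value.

The Uniform(0, θ) likelihood is θ^(−n) for θ ≥ max(xᵢ), zero otherwise. Here max(xᵢ) = 6.37.
Posterior ∝ θ^(−6) · θ^(−4) = θ^(−10) on θ ≥ max(3.4, 6.37) = 6.37.
This density is strictly decreasing in θ, so the posterior mode lies at the lower boundary of the support.

θ̂_MAP = 6.37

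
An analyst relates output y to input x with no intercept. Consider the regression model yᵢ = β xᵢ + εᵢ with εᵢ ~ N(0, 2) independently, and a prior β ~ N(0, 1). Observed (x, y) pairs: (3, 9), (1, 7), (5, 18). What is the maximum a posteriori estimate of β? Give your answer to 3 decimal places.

log p(β | y) = −Σ(yᵢ − βxᵢ)²/(2·2) − β²/(2·1) + const.
Setting the derivative to zero: Σxᵢ(yᵢ − βxᵢ)/2 − β/1 = 0, so β = Σxᵢyᵢ / (Σxᵢ² + σ²/τ²).
Σxᵢyᵢ = 3·9 + 1·7 + 5·18 = 124; Σxᵢ² = 35; σ²/τ² = 2.
β̂_MAP = 124 / (35 + 2) = 124/37 ≈ 3.351.

β̂_MAP = 3.351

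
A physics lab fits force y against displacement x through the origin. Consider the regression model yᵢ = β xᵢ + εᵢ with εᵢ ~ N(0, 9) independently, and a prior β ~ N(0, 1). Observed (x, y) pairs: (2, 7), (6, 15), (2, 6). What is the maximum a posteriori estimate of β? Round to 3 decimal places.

β̂_MAP = 2.189

log p(β | y) = −Σ(yᵢ − βxᵢ)²/(2·9) − β²/(2·1) + const.
Setting the derivative to zero: Σxᵢ(yᵢ − βxᵢ)/9 − β/1 = 0, so β = Σxᵢyᵢ / (Σxᵢ² + σ²/τ²).
Σxᵢyᵢ = 2·7 + 6·15 + 2·6 = 116; Σxᵢ² = 44; σ²/τ² = 9.
β̂_MAP = 116 / (44 + 9) = 116/53 ≈ 2.189.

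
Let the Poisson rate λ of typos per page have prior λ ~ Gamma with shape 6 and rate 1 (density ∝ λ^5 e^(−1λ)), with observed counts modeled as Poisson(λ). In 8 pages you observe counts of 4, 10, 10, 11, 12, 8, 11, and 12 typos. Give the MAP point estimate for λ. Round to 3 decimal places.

Σxᵢ = 4+10+10+11+12+8+11+12 = 78, with n = 8.
Posterior ∝ λ^5e^(−1λ) · λ^78e^(−8λ) = λ^83e^(−9λ), i.e. Gamma(shape=84, rate=9).
The mode of a Gamma(a, b) with a ≥ 1 (shape–rate) is (a−1)/b = 83/9 ≈ 9.222.

λ̂_MAP = 9.222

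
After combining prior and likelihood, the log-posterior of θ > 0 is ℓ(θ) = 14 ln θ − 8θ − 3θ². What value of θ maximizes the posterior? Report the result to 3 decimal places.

θ̂_MAP = 1.000

ℓ'(θ) = 14/θ − 8 − 6θ. Setting this to zero and multiplying by θ: 6θ² + 8θ − 14 = 0.
θ = (−8 + √(8² + 4·6·14)) / (2·6) = (−8 + √400) / 12 = (−8 + 20)/12 = 1.
ℓ''(θ) = −14/θ² − 6 < 0, confirming a maximum.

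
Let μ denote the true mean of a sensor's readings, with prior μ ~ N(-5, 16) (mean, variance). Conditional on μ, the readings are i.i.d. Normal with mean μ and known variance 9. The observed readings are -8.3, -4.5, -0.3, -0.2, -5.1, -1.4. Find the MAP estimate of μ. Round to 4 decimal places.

μ̂_MAP = -3.4457

n = 6; x̄ = ((-8.3) + (-4.5) + (-0.3) + (-0.2) + (-5.1) + (-1.4))/6 = -19.8/6 = -3.3.
For a Normal prior and Normal likelihood with known variance, the posterior is Normal; its mode equals its mean, the precision-weighted average.
Prior precision 1/σ₀² = 1/16 = 0.0625; data precision n/σ² = 6/9 = 2/3.
μ̂ = (0.0625·(-5) + (2/3)·(-3.3)) / (0.0625 + 2/3) = (-2.5125)/(35/48) = -603/175 ≈ -3.4457.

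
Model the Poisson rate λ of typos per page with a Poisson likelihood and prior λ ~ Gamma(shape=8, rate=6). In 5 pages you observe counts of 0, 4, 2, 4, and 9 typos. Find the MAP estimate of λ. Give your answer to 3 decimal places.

λ̂_MAP = 2.364

Σxᵢ = 0+4+2+4+9 = 19, with n = 5.
Posterior ∝ λ^7e^(−6λ) · λ^19e^(−5λ) = λ^26e^(−11λ), i.e. Gamma(shape=27, rate=11).
The mode of a Gamma(a, b) with a ≥ 1 (shape–rate) is (a−1)/b = 26/11 ≈ 2.364.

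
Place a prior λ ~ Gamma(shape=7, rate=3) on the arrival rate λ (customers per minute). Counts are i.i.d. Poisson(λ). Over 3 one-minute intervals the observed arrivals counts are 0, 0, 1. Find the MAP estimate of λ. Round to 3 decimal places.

Σxᵢ = 0+0+1 = 1, with n = 3.
Posterior ∝ λ^6e^(−3λ) · λe^(−3λ) = λ^7e^(−6λ), i.e. Gamma(shape=8, rate=6).
The mode of a Gamma(a, b) with a ≥ 1 (shape–rate) is (a−1)/b = 7/6 ≈ 1.167.

λ̂_MAP = 1.167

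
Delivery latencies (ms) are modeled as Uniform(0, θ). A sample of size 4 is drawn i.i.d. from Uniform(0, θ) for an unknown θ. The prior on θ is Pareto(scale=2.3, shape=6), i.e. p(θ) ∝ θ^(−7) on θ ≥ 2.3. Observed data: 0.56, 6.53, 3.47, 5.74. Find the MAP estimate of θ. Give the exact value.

θ̂_MAP = 6.53

The Uniform(0, θ) likelihood is θ^(−n) for θ ≥ max(xᵢ), zero otherwise. Here max(xᵢ) = 6.53.
Posterior ∝ θ^(−7) · θ^(−4) = θ^(−11) on θ ≥ max(2.3, 6.53) = 6.53.
This density is strictly decreasing in θ, so the posterior mode lies at the lower boundary of the support.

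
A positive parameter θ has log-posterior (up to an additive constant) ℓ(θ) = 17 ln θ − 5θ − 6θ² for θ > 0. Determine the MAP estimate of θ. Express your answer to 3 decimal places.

ℓ'(θ) = 17/θ − 5 − 12θ. Setting this to zero and multiplying by θ: 12θ² + 5θ − 17 = 0.
θ = (−5 + √(5² + 4·12·17)) / (2·12) = (−5 + √841) / 24 = (−5 + 29)/24 = 1.
ℓ''(θ) = −17/θ² − 12 < 0, confirming a maximum.

θ̂_MAP = 1.000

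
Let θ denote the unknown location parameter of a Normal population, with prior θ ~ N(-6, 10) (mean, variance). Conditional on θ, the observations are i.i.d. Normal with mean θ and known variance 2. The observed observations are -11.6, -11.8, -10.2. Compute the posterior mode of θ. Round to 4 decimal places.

θ̂_MAP = -10.8750

n = 3; x̄ = ((-11.6) + (-11.8) + (-10.2))/3 = -33.6/3 = -11.2.
For a Normal prior and Normal likelihood with known variance, the posterior is Normal; its mode equals its mean, the precision-weighted average.
Prior precision 1/σ₀² = 1/10 = 0.1; data precision n/σ² = 3/2 = 1.5.
θ̂ = (0.1·(-6) + 1.5·(-11.2)) / (0.1 + 1.5) = (-17.4)/1.6 = -10.8750.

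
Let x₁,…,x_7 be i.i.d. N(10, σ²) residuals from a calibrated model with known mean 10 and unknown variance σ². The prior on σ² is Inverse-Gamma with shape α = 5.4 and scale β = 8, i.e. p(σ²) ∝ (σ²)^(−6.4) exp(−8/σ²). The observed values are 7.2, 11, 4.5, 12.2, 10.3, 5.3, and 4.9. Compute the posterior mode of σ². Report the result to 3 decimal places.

σ̂²_MAP = 5.461

Sum of squared deviations about the known mean: SS = (7.2−10)² + (11−10)² + (4.5−10)² + (12.2−10)² + (10.3−10)² + (5.3−10)² + (4.9−10)² = 92.12.
The Normal likelihood contributes (σ²)^(−n/2) exp(−SS/(2σ²)), so the posterior is Inverse-Gamma(α + n/2, β + SS/2) = Inverse-Gamma(8.9, 54.06).
The mode of Inverse-Gamma(a, b) is b/(a+1) = 54.06/9.9 ≈ 5.461.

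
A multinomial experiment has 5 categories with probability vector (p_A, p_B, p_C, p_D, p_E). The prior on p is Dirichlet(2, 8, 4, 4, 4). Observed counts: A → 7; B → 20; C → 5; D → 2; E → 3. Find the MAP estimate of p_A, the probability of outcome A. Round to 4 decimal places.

MAP estimate of p_A = 0.1481

The posterior is Dirichlet(αᵢ + nᵢ) = Dirichlet(9, 28, 9, 6, 7).
For a Dirichlet(a₁,…,a_K) with all aᵢ > 1, the mode has j-th component (aⱼ − 1)/(Σaᵢ − K).
Here Σaᵢ = 59 and K = 5, so p_A = (9 − 1)/(59 − 5) = 8/54 ≈ 0.1481.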